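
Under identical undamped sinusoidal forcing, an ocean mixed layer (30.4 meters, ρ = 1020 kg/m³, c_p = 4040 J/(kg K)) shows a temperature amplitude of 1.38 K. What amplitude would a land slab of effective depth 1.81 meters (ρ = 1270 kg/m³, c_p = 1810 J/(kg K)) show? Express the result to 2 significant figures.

42 K

C_ocean = 1.25×10^8 J/(m²·K); C_land = 4.16×10^6 J/(m²·K).
A ∝ 1/C ⇒ A_land = A_ocean × C_ocean/C_land = 1.38 × 30.1 = 41.6 K.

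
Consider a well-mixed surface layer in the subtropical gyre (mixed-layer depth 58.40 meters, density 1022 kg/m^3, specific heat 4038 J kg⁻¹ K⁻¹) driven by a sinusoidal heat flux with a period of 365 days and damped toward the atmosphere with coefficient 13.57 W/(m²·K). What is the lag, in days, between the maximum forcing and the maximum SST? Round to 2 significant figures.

75 days

Areal heat capacity C = ρ c_p D = 1022 × 4038 × 58.40 = 2.41×10^8 J m⁻² K⁻¹.
ω = 2π / 3.15×10^7 s = 1.99×10^-7 s⁻¹.
Phase lag φ = arctan(Cω/λ) = arctan(48.0/13.57) = 1.30 rad.
Time lag = φ / ω = 1.30 / 1.99×10^-7 = 6.50×10^6 s = 75.3 days.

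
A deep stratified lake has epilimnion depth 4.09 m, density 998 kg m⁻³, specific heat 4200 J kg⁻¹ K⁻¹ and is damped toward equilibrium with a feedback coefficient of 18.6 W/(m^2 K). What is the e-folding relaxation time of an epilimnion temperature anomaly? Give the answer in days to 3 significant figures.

Areal heat capacity C = ρ c_p D = 998 × 4200 × 4.09 = 1.71×10^7 J/(m²·K).
Relaxation time τ = C / λ = 1.71×10^7 / 18.6 = 9.22×10^5 s.
In days: 9.22×10^5 s / (86400 s/day) = 10.7 days.

10.7 days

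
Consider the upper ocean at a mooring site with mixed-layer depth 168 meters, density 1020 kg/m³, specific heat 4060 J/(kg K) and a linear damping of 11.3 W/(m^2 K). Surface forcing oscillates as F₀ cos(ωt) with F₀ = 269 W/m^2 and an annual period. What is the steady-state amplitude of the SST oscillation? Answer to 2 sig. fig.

1.9 K

Areal heat capacity C = ρ c_p D = 1020 × 4060 × 168 = 6.96×10^8 J m⁻² K⁻¹.
Angular frequency ω = 2π / T = 2π / 3.15×10^7 s = 1.99×10^-7 s⁻¹.
√((Cω)² + λ²) = √((139)² + 11.3²) = 139 W/(m²·K).
Amplitude A = F₀ / √((Cω)²+λ²) = 269 / 139 = 1.93 K.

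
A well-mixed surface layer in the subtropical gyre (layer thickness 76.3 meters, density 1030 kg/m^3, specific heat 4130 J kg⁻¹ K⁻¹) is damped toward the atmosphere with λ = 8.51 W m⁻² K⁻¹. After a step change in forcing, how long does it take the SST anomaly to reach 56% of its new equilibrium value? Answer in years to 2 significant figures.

0.99 years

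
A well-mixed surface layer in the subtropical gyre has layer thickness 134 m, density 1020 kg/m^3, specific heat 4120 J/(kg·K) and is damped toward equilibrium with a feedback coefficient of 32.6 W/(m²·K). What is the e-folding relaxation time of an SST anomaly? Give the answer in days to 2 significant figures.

Areal heat capacity C = ρ c_p D = 1020 × 4120 × 134 = 5.63×10^8 J/(m²·K).
Relaxation time τ = C / λ = 5.63×10^8 / 32.6 = 1.73×10^7 s.
In days: 1.73×10^7 s / (86400 s/day) = 200 days.

200 days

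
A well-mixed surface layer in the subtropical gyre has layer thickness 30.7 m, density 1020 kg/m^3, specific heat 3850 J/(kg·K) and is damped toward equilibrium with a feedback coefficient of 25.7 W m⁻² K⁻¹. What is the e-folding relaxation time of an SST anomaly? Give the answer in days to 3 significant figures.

Areal heat capacity C = ρ c_p D = 1020 × 3850 × 30.7 = 1.21×10^8 J/(m²·K).
Relaxation time τ = C / λ = 1.21×10^8 / 25.7 = 4.69×10^6 s.
In days: 4.69×10^6 s / (86400 s/day) = 54.3 days.

54.3 days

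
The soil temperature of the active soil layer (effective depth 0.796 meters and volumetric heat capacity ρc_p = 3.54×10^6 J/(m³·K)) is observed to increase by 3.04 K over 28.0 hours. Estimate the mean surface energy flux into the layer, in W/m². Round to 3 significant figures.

85.0

Areal heat capacity C = ρc_p × D = 3.54×10^6 × 0.796 = 2.82×10^6 J m⁻² K⁻¹.
Required heat per unit area: Q = C ΔT = 2.82×10^6 × 3.04 = 8.57×10^6 J/m².
Flux F = Q / Δt = 8.57×10^6 / 1.01×10^5 s = 85.0 W/m².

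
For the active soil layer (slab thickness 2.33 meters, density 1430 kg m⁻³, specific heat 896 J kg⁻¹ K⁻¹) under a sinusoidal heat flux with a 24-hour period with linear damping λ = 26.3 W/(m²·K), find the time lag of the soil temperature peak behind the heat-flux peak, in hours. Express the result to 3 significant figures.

5.54 hours

Areal heat capacity C = ρ c_p D = 1430 × 896 × 2.33 = 2.99×10^6 J m⁻² K⁻¹.
ω = 2π / 86400 s = 7.27×10^-5 s⁻¹.
Phase lag φ = arctan(Cω/λ) = arctan(217/26.3) = 1.45 rad.
Time lag = φ / ω = 1.45 / 7.27×10^-5 = 19900 s = 5.54 hours.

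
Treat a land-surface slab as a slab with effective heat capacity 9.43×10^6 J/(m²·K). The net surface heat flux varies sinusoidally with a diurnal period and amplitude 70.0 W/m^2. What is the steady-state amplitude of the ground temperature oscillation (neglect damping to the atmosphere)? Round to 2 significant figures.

Areal heat capacity C = 9.43×10^6 J/(m²·K) (given).
Angular frequency ω = 2π / T = 2π / 86400 s = 7.27×10^-5 s⁻¹.
Cω = 9.43×10^6 × 7.27×10^-5 = 686 W/(m²·K).
Amplitude A = F₀ / (Cω) = 70.0 / 686 = 0.102 K.

0.10 K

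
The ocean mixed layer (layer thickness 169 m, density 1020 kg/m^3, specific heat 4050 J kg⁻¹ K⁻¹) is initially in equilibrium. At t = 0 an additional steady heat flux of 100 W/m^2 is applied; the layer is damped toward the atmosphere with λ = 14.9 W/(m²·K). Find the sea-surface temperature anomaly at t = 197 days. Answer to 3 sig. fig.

2.04 K

Areal heat capacity C = ρ c_p D = 1020 × 4050 × 169 = 6.98×10^8 J/(m^2 K).
τ = C / λ = 6.98×10^8 / 14.9 = 4.69×10^7 s.
Equilibrium anomaly ΔT_eq = F / λ = 100 / 14.9 = 6.71 K.
t = 197 days = 1.70×10^7 s, so t/τ = 0.363.
ΔT(t) = ΔT_eq (1 − e^(−t/τ)) = 6.71 × (1 − e^−0.363) = 2.04 K.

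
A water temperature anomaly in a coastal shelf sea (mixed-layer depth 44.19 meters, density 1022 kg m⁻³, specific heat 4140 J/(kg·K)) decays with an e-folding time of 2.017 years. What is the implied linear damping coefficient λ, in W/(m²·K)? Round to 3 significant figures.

2.94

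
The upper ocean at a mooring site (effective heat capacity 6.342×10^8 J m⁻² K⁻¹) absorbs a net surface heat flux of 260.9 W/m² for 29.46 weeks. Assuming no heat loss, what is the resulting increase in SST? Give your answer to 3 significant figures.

7.33 K

Areal heat capacity C = 6.342×10^8 J m⁻² K⁻¹ (given).
Net heat input Q = F Δt = 260.9 × (29.46 weeks × 6.048×10^5 s/week) = 4.65×10^9 J/m².
ΔT = Q / C = 4.65×10^9 / 6.34×10^8 = 7.33 K.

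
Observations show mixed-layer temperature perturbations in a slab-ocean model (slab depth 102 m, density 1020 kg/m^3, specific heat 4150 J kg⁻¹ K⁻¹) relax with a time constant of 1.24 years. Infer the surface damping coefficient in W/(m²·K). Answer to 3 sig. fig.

11.0

Areal heat capacity C = ρ c_p D = 1020 × 4150 × 102 = 4.32×10^8 J m⁻² K⁻¹.
τ = 1.24 years = 3.91×10^7 s.
λ = C / τ = 4.32×10^8 / 3.91×10^7 = 11.0 W/(m²·K).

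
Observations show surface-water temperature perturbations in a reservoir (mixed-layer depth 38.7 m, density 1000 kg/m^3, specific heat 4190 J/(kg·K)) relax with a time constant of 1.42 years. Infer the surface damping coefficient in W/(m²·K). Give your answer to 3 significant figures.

Areal heat capacity C = ρ c_p D = 1000 × 4190 × 38.7 = 1.62×10^8 J m⁻² K⁻¹.
τ = 1.42 years = 4.48×10^7 s.
λ = C / τ = 1.62×10^8 / 4.48×10^7 = 3.62 W/(m²·K).

3.62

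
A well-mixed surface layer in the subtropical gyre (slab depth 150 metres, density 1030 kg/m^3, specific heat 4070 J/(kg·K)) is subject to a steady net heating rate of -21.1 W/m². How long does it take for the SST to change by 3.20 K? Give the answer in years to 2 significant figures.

Areal heat capacity C = ρ c_p D = 1030 × 4070 × 150 = 6.29×10^8 J m⁻² K⁻¹.
Time required: Δt = C ΔT / F = 6.29×10^8 × -3.20 / -21.1 = 9.54×10^7 s.
In years: 9.54×10^7 s / (3.156×10^7 s/year) = 3.02 years.

3.0 years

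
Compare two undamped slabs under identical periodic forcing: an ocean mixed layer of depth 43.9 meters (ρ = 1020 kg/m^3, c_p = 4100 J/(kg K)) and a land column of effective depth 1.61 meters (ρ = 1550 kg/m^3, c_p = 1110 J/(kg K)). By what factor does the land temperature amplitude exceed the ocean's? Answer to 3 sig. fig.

C_ocean = 1020 × 4100 × 43.9 = 1.84×10^8 J/(m²·K).
C_land = 1550 × 1110 × 1.61 = 2.77×10^6 J/(m²·K).
Undamped amplitude ∝ 1/C, so A_land/A_ocean = C_ocean/C_land = 66.3.

66.3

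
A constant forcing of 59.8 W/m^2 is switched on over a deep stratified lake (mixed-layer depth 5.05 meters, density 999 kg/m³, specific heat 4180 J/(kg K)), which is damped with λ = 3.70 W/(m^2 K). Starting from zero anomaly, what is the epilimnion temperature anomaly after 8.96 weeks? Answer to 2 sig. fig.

Areal heat capacity C = ρ c_p D = 999 × 4180 × 5.05 = 2.11×10^7 J/(m²·K).
τ = C / λ = 2.11×10^7 / 3.70 = 5.70×10^6 s.
Equilibrium anomaly ΔT_eq = F / λ = 59.8 / 3.70 = 16.2 K.
t = 8.96 weeks = 5.42×10^6 s, so t/τ = 0.951.
ΔT(t) = ΔT_eq (1 − e^(−t/τ)) = 16.2 × (1 − e^−0.951) = 9.92 K.

9.9 K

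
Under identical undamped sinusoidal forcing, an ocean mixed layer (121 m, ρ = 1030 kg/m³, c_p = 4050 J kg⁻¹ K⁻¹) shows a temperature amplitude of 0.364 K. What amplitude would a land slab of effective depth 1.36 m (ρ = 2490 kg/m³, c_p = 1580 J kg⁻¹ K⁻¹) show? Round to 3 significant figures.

34.3 K

C_ocean = 5.05×10^8 J/(m²·K); C_land = 5.35×10^6 J/(m²·K).
A ∝ 1/C ⇒ A_land = A_ocean × C_ocean/C_land = 0.364 × 94.3 = 34.3 K.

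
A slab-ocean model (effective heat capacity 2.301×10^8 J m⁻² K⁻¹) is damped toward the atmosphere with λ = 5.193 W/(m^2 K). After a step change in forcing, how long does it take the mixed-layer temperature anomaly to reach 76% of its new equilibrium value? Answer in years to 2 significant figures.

Areal heat capacity C = 2.301×10^8 J m⁻² K⁻¹ (given).
τ = C / λ = 2.30×10^8 / 5.193 = 4.43×10^7 s.
Fraction reached: 1 − e^(−t/τ) = 0.76 ⇒ t = −τ ln(1 − 0.76) = τ × 1.43.
t = 6.32×10^7 s = 2.00 years.

2.0 years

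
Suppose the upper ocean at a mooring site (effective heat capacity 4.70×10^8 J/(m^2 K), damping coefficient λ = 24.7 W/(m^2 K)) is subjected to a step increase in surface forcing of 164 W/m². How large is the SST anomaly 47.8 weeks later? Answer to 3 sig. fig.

Areal heat capacity C = 4.70×10^8 J/(m^2 K) (given).
τ = C / λ = 4.70×10^8 / 24.7 = 1.90×10^7 s.
Equilibrium anomaly ΔT_eq = F / λ = 164 / 24.7 = 6.64 K.
t = 47.8 weeks = 2.89×10^7 s, so t/τ = 1.52.
ΔT(t) = ΔT_eq (1 − e^(−t/τ)) = 6.64 × (1 − e^−1.52) = 5.19 K.

5.19 K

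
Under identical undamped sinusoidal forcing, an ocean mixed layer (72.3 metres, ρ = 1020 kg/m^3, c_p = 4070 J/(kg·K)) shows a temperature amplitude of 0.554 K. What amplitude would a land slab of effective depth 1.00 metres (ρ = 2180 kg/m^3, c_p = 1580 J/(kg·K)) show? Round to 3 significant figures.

48.3 K

C_ocean = 3.00×10^8 J/(m²·K); C_land = 3.44×10^6 J/(m²·K).
A ∝ 1/C ⇒ A_land = A_ocean × C_ocean/C_land = 0.554 × 87.1 = 48.3 K.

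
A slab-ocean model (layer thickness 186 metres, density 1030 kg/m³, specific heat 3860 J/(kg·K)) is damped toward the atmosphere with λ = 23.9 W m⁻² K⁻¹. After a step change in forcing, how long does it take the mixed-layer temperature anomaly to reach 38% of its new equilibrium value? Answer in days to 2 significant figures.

170 days

Areal heat capacity C = ρ c_p D = 1030 × 3860 × 186 = 7.39×10^8 J m⁻² K⁻¹.
τ = C / λ = 7.39×10^8 / 23.9 = 3.09×10^7 s.
Fraction reached: 1 − e^(−t/τ) = 0.38 ⇒ t = −τ ln(1 − 0.38) = τ × 0.478.
t = 1.48×10^7 s = 171 days.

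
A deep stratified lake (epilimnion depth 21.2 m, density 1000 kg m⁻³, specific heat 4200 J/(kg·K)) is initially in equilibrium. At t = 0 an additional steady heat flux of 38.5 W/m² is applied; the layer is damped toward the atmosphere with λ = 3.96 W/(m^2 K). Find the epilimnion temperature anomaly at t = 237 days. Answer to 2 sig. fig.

5.8 K

Areal heat capacity C = ρ c_p D = 1000 × 4200 × 21.2 = 8.90×10^7 J m⁻² K⁻¹.
τ = C / λ = 8.90×10^7 / 3.96 = 2.25×10^7 s.
Equilibrium anomaly ΔT_eq = F / λ = 38.5 / 3.96 = 9.72 K.
t = 237 days = 2.05×10^7 s, so t/τ = 0.911.
ΔT(t) = ΔT_eq (1 − e^(−t/τ)) = 9.72 × (1 − e^−0.911) = 5.81 K.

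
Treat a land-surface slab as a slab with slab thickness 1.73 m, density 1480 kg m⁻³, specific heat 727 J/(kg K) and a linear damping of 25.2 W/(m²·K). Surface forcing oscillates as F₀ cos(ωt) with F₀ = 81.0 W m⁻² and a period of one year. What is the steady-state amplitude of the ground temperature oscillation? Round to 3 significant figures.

3.21 K

Areal heat capacity C = ρ c_p D = 1480 × 727 × 1.73 = 1.86×10^6 J m⁻² K⁻¹.
Angular frequency ω = 2π / T = 2π / 3.15×10^7 s = 1.99×10^-7 s⁻¹.
√((Cω)² + λ²) = √((0.371)² + 25.2²) = 25.2 W/(m²·K).
Amplitude A = F₀ / √((Cω)²+λ²) = 81.0 / 25.2 = 3.21 K.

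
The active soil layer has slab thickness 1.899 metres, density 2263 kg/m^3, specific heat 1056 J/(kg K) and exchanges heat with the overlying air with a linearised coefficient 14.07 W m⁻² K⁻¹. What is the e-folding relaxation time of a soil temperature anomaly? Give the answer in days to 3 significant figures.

3.73 days

Areal heat capacity C = ρ c_p D = 2263 × 1056 × 1.899 = 4.54×10^6 J/(m²·K).
Relaxation time τ = C / λ = 4.54×10^6 / 14.07 = 3.23×10^5 s.
In days: 3.23×10^5 s / (86400 s/day) = 3.73 days.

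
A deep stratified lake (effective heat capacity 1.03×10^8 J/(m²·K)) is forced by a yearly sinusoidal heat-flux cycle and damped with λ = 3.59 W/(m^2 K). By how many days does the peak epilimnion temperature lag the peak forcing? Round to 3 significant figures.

81.2 days

Areal heat capacity C = 1.03×10^8 J/(m²·K) (given).
ω = 2π / 3.15×10^7 s = 1.99×10^-7 s⁻¹.
Phase lag φ = arctan(Cω/λ) = arctan(20.5/3.59) = 1.40 rad.
Time lag = φ / ω = 1.40 / 1.99×10^-7 = 7.01×10^6 s = 81.2 days.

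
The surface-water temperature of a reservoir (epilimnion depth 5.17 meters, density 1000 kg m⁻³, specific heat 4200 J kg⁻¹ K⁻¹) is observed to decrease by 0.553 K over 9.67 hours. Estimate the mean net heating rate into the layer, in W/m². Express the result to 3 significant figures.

Areal heat capacity C = ρ c_p D = 1000 × 4200 × 5.17 = 2.17×10^7 J m⁻² K⁻¹.
Required heat per unit area: Q = C ΔT = 2.17×10^7 × -0.553 = -1.20×10^7 J/m².
Flux F = Q / Δt = -1.20×10^7 / 34800 s = -345 W/m².

-345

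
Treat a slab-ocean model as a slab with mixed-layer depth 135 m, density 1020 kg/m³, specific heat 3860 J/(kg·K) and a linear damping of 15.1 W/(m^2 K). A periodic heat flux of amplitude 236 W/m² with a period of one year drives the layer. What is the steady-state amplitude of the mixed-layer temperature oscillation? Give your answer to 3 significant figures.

Areal heat capacity C = ρ c_p D = 1020 × 3860 × 135 = 5.32×10^8 J m⁻² K⁻¹.
Angular frequency ω = 2π / T = 2π / 3.15×10^7 s = 1.99×10^-7 s⁻¹.
√((Cω)² + λ²) = √((106)² + 15.1²) = 107 W/(m²·K).
Amplitude A = F₀ / √((Cω)²+λ²) = 236 / 107 = 2.21 K.

2.21 K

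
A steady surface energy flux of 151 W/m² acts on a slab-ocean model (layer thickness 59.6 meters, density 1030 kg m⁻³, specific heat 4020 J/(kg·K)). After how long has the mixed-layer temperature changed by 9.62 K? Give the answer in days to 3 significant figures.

182 days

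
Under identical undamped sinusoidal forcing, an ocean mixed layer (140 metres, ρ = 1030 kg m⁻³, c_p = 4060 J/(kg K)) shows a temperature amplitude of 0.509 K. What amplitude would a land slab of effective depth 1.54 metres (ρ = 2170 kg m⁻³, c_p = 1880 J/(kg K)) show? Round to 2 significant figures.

47 K

C_ocean = 5.85×10^8 J/(m²·K); C_land = 6.28×10^6 J/(m²·K).
A ∝ 1/C ⇒ A_land = A_ocean × C_ocean/C_land = 0.509 × 93.2 = 47.4 K.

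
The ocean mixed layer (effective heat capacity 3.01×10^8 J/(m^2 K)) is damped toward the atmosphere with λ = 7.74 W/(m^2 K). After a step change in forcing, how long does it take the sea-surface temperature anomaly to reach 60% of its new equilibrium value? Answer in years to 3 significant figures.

Areal heat capacity C = 3.01×10^8 J/(m^2 K) (given).
τ = C / λ = 3.01×10^8 / 7.74 = 3.89×10^7 s.
Fraction reached: 1 − e^(−t/τ) = 0.60 ⇒ t = −τ ln(1 − 0.60) = τ × 0.916.
t = 3.56×10^7 s = 1.13 years.

1.13 years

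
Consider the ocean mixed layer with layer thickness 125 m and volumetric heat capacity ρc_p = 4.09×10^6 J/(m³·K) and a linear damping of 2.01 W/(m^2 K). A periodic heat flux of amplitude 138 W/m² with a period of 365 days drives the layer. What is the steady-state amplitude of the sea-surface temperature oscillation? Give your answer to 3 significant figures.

1.35 K

Areal heat capacity C = ρc_p × D = 4.09×10^6 × 125 = 5.11×10^8 J m⁻² K⁻¹.
Angular frequency ω = 2π / T = 2π / 3.15×10^7 s = 1.99×10^-7 s⁻¹.
√((Cω)² + λ²) = √((102)² + 2.01²) = 102 W/(m²·K).
Amplitude A = F₀ / √((Cω)²+λ²) = 138 / 102 = 1.35 K.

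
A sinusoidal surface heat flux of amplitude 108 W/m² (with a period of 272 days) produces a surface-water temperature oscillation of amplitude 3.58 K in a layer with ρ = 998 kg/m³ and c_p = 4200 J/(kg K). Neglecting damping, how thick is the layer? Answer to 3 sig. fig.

ω = 2π / 2.35×10^7 s = 2.67×10^-7 s⁻¹.
Required C = F₀ / (A ω) = 108 / (3.58 × 2.67×10^-7) = 1.13×10^8 J/(m²·K).
D = C / (ρ c_p) = 1.13×10^8 / (998 × 4200) = 26.9 m.

26.9 m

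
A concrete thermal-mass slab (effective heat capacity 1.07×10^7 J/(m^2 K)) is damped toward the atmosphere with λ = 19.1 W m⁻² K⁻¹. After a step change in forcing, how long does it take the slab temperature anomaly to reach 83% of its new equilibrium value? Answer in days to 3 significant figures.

Areal heat capacity C = 1.07×10^7 J/(m^2 K) (given).
τ = C / λ = 1.07×10^7 / 19.1 = 5.60×10^5 s.
Fraction reached: 1 − e^(−t/τ) = 0.83 ⇒ t = −τ ln(1 − 0.83) = τ × 1.77.
t = 9.93×10^5 s = 11.5 days.

11.5 days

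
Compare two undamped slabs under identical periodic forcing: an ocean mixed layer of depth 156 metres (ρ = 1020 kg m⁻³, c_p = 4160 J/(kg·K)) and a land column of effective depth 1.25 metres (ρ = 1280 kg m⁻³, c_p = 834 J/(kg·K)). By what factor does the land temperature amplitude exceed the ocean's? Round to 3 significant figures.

C_ocean = 1020 × 4160 × 156 = 6.62×10^8 J/(m²·K).
C_land = 1280 × 834 × 1.25 = 1.33×10^6 J/(m²·K).
Undamped amplitude ∝ 1/C, so A_land/A_ocean = C_ocean/C_land = 496.

496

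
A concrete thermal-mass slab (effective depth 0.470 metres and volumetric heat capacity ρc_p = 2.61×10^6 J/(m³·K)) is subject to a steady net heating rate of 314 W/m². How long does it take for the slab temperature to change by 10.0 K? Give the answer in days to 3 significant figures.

0.452 days

Areal heat capacity C = ρc_p × D = 2.61×10^6 × 0.470 = 1.23×10^6 J/(m^2 K).
Time required: Δt = C ΔT / F = 1.23×10^6 × 10.0 / 314 = 39100 s.
In days: 39100 s / (86400 s/day) = 0.452 days.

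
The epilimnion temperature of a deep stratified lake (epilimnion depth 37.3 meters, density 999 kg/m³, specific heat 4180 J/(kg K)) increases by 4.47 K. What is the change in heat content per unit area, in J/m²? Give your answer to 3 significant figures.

Areal heat capacity C = ρ c_p D = 999 × 4180 × 37.3 = 1.56×10^8 J/(m²·K).
ΔQ = C ΔT = 1.56×10^8 × 4.47 = 6.96×10^8 J/m².

6.96×10^8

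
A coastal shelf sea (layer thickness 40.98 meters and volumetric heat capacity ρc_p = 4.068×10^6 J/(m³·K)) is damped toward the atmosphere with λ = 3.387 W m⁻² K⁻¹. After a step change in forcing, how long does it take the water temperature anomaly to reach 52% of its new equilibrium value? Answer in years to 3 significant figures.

Areal heat capacity C = ρc_p × D = 4.068×10^6 × 40.98 = 1.67×10^8 J m⁻² K⁻¹.
τ = C / λ = 1.67×10^8 / 3.387 = 4.92×10^7 s.
Fraction reached: 1 − e^(−t/τ) = 0.52 ⇒ t = −τ ln(1 − 0.52) = τ × 0.734.
t = 3.61×10^7 s = 1.14 years.

1.14 years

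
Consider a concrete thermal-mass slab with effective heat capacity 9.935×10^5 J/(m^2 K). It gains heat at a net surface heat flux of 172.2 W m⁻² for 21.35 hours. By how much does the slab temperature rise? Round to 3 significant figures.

Areal heat capacity C = 9.935×10^5 J/(m^2 K) (given).
Net heat input Q = F Δt = 172.2 × (21.35 hours × 3600 s/hour) = 1.32×10^7 J/m².
ΔT = Q / C = 1.32×10^7 / 9.94×10^5 = 13.3 K.

13.3 K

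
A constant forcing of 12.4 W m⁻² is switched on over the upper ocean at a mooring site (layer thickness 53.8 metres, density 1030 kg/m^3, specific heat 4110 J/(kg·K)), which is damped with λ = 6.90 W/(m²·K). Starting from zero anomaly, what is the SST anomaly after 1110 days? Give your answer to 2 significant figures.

1.7 K

Areal heat capacity C = ρ c_p D = 1030 × 4110 × 53.8 = 2.28×10^8 J/(m²·K).
τ = C / λ = 2.28×10^8 / 6.90 = 3.30×10^7 s.
Equilibrium anomaly ΔT_eq = F / λ = 12.4 / 6.90 = 1.80 K.
t = 1110 days = 9.59×10^7 s, so t/τ = 2.91.
ΔT(t) = ΔT_eq (1 − e^(−t/τ)) = 1.80 × (1 − e^−2.91) = 1.70 K.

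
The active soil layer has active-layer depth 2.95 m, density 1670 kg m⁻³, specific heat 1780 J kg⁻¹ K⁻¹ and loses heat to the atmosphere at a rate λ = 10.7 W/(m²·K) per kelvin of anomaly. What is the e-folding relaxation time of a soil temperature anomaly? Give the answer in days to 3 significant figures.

Areal heat capacity C = ρ c_p D = 1670 × 1780 × 2.95 = 8.77×10^6 J/(m^2 K).
Relaxation time τ = C / λ = 8.77×10^6 / 10.7 = 8.20×10^5 s.
In days: 8.20×10^5 s / (86400 s/day) = 9.49 days.

9.49 days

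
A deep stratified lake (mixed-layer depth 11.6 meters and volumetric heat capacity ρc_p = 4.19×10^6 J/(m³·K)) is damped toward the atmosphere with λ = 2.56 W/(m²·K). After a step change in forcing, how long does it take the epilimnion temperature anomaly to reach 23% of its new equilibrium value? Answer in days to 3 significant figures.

Areal heat capacity C = ρc_p × D = 4.19×10^6 × 11.6 = 4.86×10^7 J/(m²·K).
τ = C / λ = 4.86×10^7 / 2.56 = 1.90×10^7 s.
Fraction reached: 1 − e^(−t/τ) = 0.23 ⇒ t = −τ ln(1 − 0.23) = τ × 0.261.
t = 4.96×10^6 s = 57.4 days.

57.4 days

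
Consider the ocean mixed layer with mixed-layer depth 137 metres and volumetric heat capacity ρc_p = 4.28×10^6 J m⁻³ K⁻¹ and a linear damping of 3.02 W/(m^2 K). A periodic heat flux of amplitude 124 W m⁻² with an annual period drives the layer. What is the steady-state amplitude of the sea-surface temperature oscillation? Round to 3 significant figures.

1.06 K

Areal heat capacity C = ρc_p × D = 4.28×10^6 × 137 = 5.86×10^8 J/(m²·K).
Angular frequency ω = 2π / T = 2π / 3.15×10^7 s = 1.99×10^-7 s⁻¹.
√((Cω)² + λ²) = √((117)² + 3.02²) = 117 W/(m²·K).
Amplitude A = F₀ / √((Cω)²+λ²) = 124 / 117 = 1.06 K.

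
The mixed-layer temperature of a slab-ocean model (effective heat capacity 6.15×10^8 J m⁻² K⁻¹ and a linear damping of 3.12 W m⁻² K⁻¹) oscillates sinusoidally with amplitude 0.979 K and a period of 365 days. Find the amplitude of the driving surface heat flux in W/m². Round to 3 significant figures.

Areal heat capacity C = 6.15×10^8 J m⁻² K⁻¹ (given).
ω = 2π / 3.15×10^7 s = 1.99×10^-7 s⁻¹.
√((Cω)² + λ²) = √((123)² + 3.12²) = 123 W/(m²·K).
F₀ = A × √((Cω)²+λ²) = 0.979 × 123 = 120 W/m².

120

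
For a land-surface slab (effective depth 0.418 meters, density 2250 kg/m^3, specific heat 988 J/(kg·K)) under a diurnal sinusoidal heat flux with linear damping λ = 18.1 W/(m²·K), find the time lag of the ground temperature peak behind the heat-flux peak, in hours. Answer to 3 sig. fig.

5.00 hours

Areal heat capacity C = ρ c_p D = 2250 × 988 × 0.418 = 9.29×10^5 J m⁻² K⁻¹.
ω = 2π / 86400 s = 7.27×10^-5 s⁻¹.
Phase lag φ = arctan(Cω/λ) = arctan(67.6/18.1) = 1.31 rad.
Time lag = φ / ω = 1.31 / 7.27×10^-5 = 18000 s = 5.00 hours.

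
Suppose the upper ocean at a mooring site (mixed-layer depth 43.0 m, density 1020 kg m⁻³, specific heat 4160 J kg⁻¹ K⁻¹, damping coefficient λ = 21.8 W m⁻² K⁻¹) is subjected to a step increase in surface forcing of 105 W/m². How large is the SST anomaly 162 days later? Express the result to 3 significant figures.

3.91 K

Areal heat capacity C = ρ c_p D = 1020 × 4160 × 43.0 = 1.82×10^8 J/(m²·K).
τ = C / λ = 1.82×10^8 / 21.8 = 8.37×10^6 s.
Equilibrium anomaly ΔT_eq = F / λ = 105 / 21.8 = 4.82 K.
t = 162 days = 1.40×10^7 s, so t/τ = 1.67.
ΔT(t) = ΔT_eq (1 − e^(−t/τ)) = 4.82 × (1 − e^−1.67) = 3.91 K.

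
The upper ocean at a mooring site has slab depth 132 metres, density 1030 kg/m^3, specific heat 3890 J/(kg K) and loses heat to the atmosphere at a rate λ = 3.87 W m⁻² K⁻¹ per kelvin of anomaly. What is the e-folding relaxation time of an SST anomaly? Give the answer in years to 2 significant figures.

Areal heat capacity C = ρ c_p D = 1030 × 3890 × 132 = 5.29×10^8 J m⁻² K⁻¹.
Relaxation time τ = C / λ = 5.29×10^8 / 3.87 = 1.37×10^8 s.
In years: 1.37×10^8 s / (3.156×10^7 s/year) = 4.33 years.

4.3 years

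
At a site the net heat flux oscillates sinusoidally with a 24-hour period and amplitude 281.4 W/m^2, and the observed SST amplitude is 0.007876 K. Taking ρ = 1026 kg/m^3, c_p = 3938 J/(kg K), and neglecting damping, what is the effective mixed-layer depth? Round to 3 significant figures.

122 m

ω = 2π / 86400 s = 7.27×10^-5 s⁻¹.
Required C = F₀ / (A ω) = 281.4 / (0.007876 × 7.27×10^-5) = 4.91×10^8 J/(m²·K).
D = C / (ρ c_p) = 4.91×10^8 / (1026 × 3938) = 122 m.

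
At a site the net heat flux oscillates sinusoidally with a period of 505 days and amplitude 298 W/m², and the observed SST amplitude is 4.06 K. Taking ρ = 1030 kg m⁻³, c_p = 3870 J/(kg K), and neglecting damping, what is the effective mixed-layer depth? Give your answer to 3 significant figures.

ω = 2π / 4.36×10^7 s = 1.44×10^-7 s⁻¹.
Required C = F₀ / (A ω) = 298 / (4.06 × 1.44×10^-7) = 5.10×10^8 J/(m²·K).
D = C / (ρ c_p) = 5.10×10^8 / (1030 × 3870) = 128 m.

128 m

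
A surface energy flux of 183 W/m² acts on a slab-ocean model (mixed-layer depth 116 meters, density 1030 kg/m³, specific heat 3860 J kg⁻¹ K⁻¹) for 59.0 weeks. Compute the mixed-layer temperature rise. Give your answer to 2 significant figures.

Areal heat capacity C = ρ c_p D = 1030 × 3860 × 116 = 4.61×10^8 J/(m^2 K).
Net heat input Q = F Δt = 183 × (59.0 weeks × 6.048×10^5 s/week) = 6.53×10^9 J/m².
ΔT = Q / C = 6.53×10^9 / 4.61×10^8 = 14.2 K.

14 K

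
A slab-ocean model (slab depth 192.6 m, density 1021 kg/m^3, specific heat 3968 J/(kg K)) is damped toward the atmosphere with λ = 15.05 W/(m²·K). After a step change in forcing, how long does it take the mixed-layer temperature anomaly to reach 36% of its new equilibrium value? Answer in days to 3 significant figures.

Areal heat capacity C = ρ c_p D = 1021 × 3968 × 192.6 = 7.80×10^8 J/(m²·K).
τ = C / λ = 7.80×10^8 / 15.05 = 5.18×10^7 s.
Fraction reached: 1 − e^(−t/τ) = 0.36 ⇒ t = −τ ln(1 − 0.36) = τ × 0.446.
t = 2.31×10^7 s = 268 days.

268 days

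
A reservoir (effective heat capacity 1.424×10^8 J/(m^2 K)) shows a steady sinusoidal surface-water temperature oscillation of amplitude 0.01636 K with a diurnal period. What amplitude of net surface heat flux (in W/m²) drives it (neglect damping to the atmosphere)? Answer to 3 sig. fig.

Areal heat capacity C = 1.424×10^8 J/(m^2 K) (given).
ω = 2π / 86400 s = 7.27×10^-5 s⁻¹.
Cω = 1.42×10^8 × 7.27×10^-5 = 10400 W/(m²·K).
F₀ = A × Cω = 0.01636 × 10400 = 169 W/m².

169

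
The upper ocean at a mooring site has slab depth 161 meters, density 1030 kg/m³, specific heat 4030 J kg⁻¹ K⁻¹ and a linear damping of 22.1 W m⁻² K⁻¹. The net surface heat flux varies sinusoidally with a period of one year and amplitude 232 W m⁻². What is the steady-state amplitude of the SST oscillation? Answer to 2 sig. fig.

1.7 K

Areal heat capacity C = ρ c_p D = 1030 × 4030 × 161 = 6.68×10^8 J m⁻² K⁻¹.
Angular frequency ω = 2π / T = 2π / 3.15×10^7 s = 1.99×10^-7 s⁻¹.
√((Cω)² + λ²) = √((133)² + 22.1²) = 135 W/(m²·K).
Amplitude A = F₀ / √((Cω)²+λ²) = 232 / 135 = 1.72 K.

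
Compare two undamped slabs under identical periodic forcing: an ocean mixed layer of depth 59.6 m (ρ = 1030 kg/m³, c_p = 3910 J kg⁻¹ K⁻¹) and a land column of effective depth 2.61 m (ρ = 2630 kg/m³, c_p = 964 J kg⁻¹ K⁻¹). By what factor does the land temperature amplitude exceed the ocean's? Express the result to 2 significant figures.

36

C_ocean = 1030 × 3910 × 59.6 = 2.40×10^8 J/(m²·K).
C_land = 2630 × 964 × 2.61 = 6.62×10^6 J/(m²·K).
Undamped amplitude ∝ 1/C, so A_land/A_ocean = C_ocean/C_land = 36.3.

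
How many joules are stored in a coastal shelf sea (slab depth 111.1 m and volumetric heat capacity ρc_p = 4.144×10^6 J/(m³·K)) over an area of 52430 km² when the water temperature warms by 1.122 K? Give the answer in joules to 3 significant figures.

2.71×10^19 J

Areal heat capacity C = ρc_p × D = 4.144×10^6 × 111.1 = 4.60×10^8 J/(m²·K).
Heat per unit area: q = C ΔT = 4.60×10^8 × 1.122 = 5.17×10^8 J/m².
Total heat: Q = q × A = 5.17×10^8 × (52430 × 10⁶ m²) = 2.71×10^19 J.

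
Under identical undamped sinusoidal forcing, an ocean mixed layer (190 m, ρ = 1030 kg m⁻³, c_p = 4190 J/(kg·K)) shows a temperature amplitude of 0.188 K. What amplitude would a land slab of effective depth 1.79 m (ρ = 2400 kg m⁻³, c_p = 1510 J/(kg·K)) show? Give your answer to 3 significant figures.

C_ocean = 8.20×10^8 J/(m²·K); C_land = 6.49×10^6 J/(m²·K).
A ∝ 1/C ⇒ A_land = A_ocean × C_ocean/C_land = 0.188 × 126 = 23.8 K.

23.8 K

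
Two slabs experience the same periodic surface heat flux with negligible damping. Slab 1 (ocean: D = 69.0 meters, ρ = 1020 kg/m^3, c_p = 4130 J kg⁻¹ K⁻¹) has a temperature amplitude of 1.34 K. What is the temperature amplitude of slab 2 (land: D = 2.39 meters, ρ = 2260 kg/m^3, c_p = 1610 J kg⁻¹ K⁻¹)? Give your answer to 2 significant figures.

45 K

C_ocean = 2.91×10^8 J/(m²·K); C_land = 8.70×10^6 J/(m²·K).
A ∝ 1/C ⇒ A_land = A_ocean × C_ocean/C_land = 1.34 × 33.4 = 44.8 K.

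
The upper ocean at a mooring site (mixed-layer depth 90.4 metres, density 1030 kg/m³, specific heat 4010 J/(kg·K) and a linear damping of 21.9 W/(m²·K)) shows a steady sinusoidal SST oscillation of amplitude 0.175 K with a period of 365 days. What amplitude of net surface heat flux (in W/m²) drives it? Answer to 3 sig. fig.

Areal heat capacity C = ρ c_p D = 1030 × 4010 × 90.4 = 3.73×10^8 J m⁻² K⁻¹.
ω = 2π / 3.15×10^7 s = 1.99×10^-7 s⁻¹.
√((Cω)² + λ²) = √((74.4)² + 21.9²) = 77.5 W/(m²·K).
F₀ = A × √((Cω)²+λ²) = 0.175 × 77.5 = 13.6 W/m².

13.6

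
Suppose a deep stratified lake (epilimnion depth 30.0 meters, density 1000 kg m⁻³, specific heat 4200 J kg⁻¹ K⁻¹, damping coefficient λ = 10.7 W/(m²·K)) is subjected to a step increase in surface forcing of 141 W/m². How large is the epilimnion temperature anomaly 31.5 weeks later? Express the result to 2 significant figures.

Areal heat capacity C = ρ c_p D = 1000 × 4200 × 30.0 = 1.26×10^8 J/(m²·K).
τ = C / λ = 1.26×10^8 / 10.7 = 1.18×10^7 s.
Equilibrium anomaly ΔT_eq = F / λ = 141 / 10.7 = 13.2 K.
t = 31.5 weeks = 1.91×10^7 s, so t/τ = 1.62.
ΔT(t) = ΔT_eq (1 − e^(−t/τ)) = 13.2 × (1 − e^−1.62) = 10.6 K.

11 K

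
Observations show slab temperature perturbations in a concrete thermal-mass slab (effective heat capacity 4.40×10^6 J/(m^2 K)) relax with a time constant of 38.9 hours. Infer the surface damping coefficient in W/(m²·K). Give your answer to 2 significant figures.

31

Areal heat capacity C = 4.40×10^6 J/(m^2 K) (given).
τ = 38.9 hours = 1.40×10^5 s.
λ = C / τ = 4.40×10^6 / 1.40×10^5 = 31.4 W/(m²·K).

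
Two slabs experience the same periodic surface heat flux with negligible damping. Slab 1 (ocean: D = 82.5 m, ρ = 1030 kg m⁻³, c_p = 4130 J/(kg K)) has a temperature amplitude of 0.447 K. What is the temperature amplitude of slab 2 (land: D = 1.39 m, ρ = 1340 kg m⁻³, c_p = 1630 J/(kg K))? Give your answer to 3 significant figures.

51.7 K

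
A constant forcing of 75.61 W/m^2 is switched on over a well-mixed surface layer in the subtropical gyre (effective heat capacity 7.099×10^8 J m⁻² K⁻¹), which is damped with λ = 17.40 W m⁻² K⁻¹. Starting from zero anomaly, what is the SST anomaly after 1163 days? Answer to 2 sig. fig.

Areal heat capacity C = 7.099×10^8 J m⁻² K⁻¹ (given).
τ = C / λ = 7.10×10^8 / 17.40 = 4.08×10^7 s.
Equilibrium anomaly ΔT_eq = F / λ = 75.61 / 17.40 = 4.35 K.
t = 1163 days = 1.00×10^8 s, so t/τ = 2.46.
ΔT(t) = ΔT_eq (1 − e^(−t/τ)) = 4.35 × (1 − e^−2.46) = 3.98 K.

4.0 K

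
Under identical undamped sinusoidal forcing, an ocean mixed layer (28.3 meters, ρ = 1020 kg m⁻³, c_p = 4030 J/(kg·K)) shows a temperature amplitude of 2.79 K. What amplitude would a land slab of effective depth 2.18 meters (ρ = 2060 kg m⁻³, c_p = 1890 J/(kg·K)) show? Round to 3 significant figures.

38.2 K

C_ocean = 1.16×10^8 J/(m²·K); C_land = 8.49×10^6 J/(m²·K).
A ∝ 1/C ⇒ A_land = A_ocean × C_ocean/C_land = 2.79 × 13.7 = 38.2 K.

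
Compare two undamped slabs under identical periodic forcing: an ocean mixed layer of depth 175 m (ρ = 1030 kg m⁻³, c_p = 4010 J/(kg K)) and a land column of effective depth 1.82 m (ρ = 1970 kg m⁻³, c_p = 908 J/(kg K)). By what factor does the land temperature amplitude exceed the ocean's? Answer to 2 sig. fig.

C_ocean = 1030 × 4010 × 175 = 7.23×10^8 J/(m²·K).
C_land = 1970 × 908 × 1.82 = 3.26×10^6 J/(m²·K).
Undamped amplitude ∝ 1/C, so A_land/A_ocean = C_ocean/C_land = 222.

220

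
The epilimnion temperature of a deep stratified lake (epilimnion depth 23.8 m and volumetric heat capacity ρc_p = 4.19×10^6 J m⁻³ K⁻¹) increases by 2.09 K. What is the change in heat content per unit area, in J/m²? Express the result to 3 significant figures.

2.08×10^8

Areal heat capacity C = ρc_p × D = 4.19×10^6 × 23.8 = 9.97×10^7 J/(m²·K).
ΔQ = C ΔT = 9.97×10^7 × 2.09 = 2.08×10^8 J/m².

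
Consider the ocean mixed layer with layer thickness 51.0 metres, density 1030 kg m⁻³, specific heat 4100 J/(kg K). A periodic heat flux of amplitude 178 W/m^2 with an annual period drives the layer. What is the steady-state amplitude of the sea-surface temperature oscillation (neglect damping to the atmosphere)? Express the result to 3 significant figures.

Areal heat capacity C = ρ c_p D = 1030 × 4100 × 51.0 = 2.15×10^8 J m⁻² K⁻¹.
Angular frequency ω = 2π / T = 2π / 3.15×10^7 s = 1.99×10^-7 s⁻¹.
Cω = 2.15×10^8 × 1.99×10^-7 = 42.9 W/(m²·K).
Amplitude A = F₀ / (Cω) = 178 / 42.9 = 4.15 K.

4.15 K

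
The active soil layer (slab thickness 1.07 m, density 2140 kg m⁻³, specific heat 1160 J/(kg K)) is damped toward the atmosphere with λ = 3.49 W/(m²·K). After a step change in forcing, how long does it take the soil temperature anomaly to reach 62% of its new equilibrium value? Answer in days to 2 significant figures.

Areal heat capacity C = ρ c_p D = 2140 × 1160 × 1.07 = 2.66×10^6 J/(m^2 K).
τ = C / λ = 2.66×10^6 / 3.49 = 7.61×10^5 s.
Fraction reached: 1 − e^(−t/τ) = 0.62 ⇒ t = −τ ln(1 − 0.62) = τ × 0.968.
t = 7.36×10^5 s = 8.52 days.

8.5 days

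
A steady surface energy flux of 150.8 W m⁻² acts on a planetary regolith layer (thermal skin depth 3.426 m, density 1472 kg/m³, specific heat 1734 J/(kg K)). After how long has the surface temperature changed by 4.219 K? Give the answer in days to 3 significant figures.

Areal heat capacity C = ρ c_p D = 1472 × 1734 × 3.426 = 8.74×10^6 J/(m^2 K).
Time required: Δt = C ΔT / F = 8.74×10^6 × 4.219 / 150.8 = 2.45×10^5 s.
In days: 2.45×10^5 s / (86400 s/day) = 2.83 days.

2.83 days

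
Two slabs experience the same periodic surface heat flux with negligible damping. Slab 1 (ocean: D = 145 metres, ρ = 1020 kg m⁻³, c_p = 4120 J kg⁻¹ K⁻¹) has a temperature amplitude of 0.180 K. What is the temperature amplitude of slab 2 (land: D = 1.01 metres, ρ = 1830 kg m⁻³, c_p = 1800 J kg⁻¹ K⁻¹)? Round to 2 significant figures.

C_ocean = 6.09×10^8 J/(m²·K); C_land = 3.33×10^6 J/(m²·K).
A ∝ 1/C ⇒ A_land = A_ocean × C_ocean/C_land = 0.180 × 183 = 33.0 K.

33 K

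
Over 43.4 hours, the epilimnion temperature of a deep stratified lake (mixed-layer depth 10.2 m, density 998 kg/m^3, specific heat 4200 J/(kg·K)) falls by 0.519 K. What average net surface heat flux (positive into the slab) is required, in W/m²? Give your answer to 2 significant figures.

Areal heat capacity C = ρ c_p D = 998 × 4200 × 10.2 = 4.28×10^7 J/(m²·K).
Required heat per unit area: Q = C ΔT = 4.28×10^7 × -0.519 = -2.22×10^7 J/m².
Flux F = Q / Δt = -2.22×10^7 / 1.56×10^5 s = -142 W/m².

-140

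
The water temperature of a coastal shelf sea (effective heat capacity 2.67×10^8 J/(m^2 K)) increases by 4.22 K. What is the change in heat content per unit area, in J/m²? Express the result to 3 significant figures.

1.13×10^9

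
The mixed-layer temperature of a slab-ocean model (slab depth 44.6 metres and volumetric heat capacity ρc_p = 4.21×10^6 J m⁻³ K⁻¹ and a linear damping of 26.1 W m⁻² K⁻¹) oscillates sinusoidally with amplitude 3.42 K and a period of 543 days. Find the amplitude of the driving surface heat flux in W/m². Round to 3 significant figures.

Areal heat capacity C = ρc_p × D = 4.21×10^6 × 44.6 = 1.88×10^8 J/(m^2 K).
ω = 2π / 4.69×10^7 s = 1.34×10^-7 s⁻¹.
√((Cω)² + λ²) = √((25.1)² + 26.1²) = 36.2 W/(m²·K).
F₀ = A × √((Cω)²+λ²) = 3.42 × 36.2 = 124 W/m².

124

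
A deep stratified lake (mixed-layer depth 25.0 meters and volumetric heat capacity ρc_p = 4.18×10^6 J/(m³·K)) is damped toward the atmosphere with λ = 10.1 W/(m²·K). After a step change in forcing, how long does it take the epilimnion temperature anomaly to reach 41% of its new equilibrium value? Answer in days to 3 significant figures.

Areal heat capacity C = ρc_p × D = 4.18×10^6 × 25.0 = 1.04×10^8 J/(m²·K).
τ = C / λ = 1.04×10^8 / 10.1 = 1.03×10^7 s.
Fraction reached: 1 − e^(−t/τ) = 0.41 ⇒ t = −τ ln(1 − 0.41) = τ × 0.528.
t = 5.46×10^6 s = 63.2 days.

63.2 days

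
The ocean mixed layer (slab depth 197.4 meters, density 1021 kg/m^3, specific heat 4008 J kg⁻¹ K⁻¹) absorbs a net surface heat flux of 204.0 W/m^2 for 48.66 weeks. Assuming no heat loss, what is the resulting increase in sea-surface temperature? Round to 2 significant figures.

7.4 K

Areal heat capacity C = ρ c_p D = 1021 × 4008 × 197.4 = 8.08×10^8 J m⁻² K⁻¹.
Net heat input Q = F Δt = 204.0 × (48.66 weeks × 6.048×10^5 s/week) = 6.00×10^9 J/m².
ΔT = Q / C = 6.00×10^9 / 8.08×10^8 = 7.43 K.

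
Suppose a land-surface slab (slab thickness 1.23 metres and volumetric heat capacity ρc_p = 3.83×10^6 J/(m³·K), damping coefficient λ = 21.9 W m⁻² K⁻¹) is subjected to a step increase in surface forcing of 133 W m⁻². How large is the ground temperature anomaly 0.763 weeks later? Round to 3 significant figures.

Areal heat capacity C = ρc_p × D = 3.83×10^6 × 1.23 = 4.71×10^6 J/(m^2 K).
τ = C / λ = 4.71×10^6 / 21.9 = 2.15×10^5 s.
Equilibrium anomaly ΔT_eq = F / λ = 133 / 21.9 = 6.07 K.
t = 0.763 weeks = 4.61×10^5 s, so t/τ = 2.15.
ΔT(t) = ΔT_eq (1 − e^(−t/τ)) = 6.07 × (1 − e^−2.15) = 5.36 K.

5.36 K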